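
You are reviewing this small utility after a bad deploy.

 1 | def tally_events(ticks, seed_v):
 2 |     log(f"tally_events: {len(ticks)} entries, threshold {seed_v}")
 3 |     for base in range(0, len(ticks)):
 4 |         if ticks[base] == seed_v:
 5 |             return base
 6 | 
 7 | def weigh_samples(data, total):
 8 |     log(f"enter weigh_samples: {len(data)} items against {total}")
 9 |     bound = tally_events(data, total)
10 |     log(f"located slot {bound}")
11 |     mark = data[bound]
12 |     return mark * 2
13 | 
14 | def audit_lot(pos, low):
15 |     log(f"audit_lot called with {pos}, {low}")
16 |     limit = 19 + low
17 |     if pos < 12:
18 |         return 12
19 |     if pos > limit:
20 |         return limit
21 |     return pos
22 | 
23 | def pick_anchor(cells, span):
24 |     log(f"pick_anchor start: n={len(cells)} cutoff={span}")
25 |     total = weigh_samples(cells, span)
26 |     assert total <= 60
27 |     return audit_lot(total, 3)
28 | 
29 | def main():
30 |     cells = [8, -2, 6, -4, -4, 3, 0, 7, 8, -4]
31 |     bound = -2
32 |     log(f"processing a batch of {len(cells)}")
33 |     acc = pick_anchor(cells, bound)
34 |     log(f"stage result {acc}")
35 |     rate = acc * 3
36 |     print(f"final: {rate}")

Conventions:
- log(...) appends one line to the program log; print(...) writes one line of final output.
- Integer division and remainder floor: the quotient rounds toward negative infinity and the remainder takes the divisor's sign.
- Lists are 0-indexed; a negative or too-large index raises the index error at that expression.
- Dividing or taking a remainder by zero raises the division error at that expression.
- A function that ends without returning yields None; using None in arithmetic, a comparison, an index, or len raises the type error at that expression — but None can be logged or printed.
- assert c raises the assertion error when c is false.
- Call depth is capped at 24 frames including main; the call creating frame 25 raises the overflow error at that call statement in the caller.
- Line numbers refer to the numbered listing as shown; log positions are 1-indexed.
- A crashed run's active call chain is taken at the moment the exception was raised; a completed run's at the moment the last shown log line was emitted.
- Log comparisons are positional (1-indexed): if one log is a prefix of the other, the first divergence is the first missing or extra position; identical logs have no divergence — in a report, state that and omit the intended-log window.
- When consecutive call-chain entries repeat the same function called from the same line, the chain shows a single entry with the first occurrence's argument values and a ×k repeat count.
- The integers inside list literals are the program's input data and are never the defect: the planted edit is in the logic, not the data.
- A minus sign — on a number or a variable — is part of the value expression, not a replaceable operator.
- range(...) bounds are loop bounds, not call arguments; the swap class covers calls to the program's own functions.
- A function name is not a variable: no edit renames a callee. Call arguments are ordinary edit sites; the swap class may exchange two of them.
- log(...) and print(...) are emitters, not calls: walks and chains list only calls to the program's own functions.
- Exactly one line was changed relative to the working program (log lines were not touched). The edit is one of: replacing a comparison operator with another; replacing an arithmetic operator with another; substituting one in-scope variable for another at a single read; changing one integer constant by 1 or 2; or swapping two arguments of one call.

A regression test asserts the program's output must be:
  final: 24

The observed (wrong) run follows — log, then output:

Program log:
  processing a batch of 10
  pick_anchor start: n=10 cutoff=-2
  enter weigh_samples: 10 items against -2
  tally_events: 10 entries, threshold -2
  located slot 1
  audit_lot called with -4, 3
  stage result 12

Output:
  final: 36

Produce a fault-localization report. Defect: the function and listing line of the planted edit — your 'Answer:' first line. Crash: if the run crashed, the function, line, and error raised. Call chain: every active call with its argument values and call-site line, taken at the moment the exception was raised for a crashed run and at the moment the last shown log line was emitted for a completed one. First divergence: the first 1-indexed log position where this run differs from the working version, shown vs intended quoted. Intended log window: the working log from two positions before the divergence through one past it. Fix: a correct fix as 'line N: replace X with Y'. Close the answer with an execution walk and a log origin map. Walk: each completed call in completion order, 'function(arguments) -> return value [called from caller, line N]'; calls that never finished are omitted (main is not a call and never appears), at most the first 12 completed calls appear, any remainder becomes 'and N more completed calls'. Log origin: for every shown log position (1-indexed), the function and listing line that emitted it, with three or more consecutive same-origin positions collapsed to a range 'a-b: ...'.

Answer: the defect is in main at line 35.
Core observation: Log streams are identical — the defect surfaces only in the printed output.
Call chain: main.
First divergence: none; the two logs match at every position.
Execution walk:
  tally_events([8, -2, 6, -4, -4, 3, 0, 7, 8, -4], -2) -> 1  [called from weigh_samples, line 9]
  weigh_samples([8, -2, 6, -4, -4, 3, 0, 7, 8, -4], -2) -> -4  [called from pick_anchor, line 25]
  audit_lot(-4, 3) -> 12  [called from pick_anchor, line 27]
  pick_anchor([8, -2, 6, -4, -4, 3, 0, 7, 8, -4], -2) -> 12  [called from main, line 33]
Log origin:
  1 — main, line 32
  2 — pick_anchor, line 24
  3 — weigh_samples, line 8
  4 — tally_events, line 2
  5 — weigh_samples, line 10
  6 — audit_lot, line 15
  7 — main, line 34
A correct fix: line 35: replace `3` with `2`.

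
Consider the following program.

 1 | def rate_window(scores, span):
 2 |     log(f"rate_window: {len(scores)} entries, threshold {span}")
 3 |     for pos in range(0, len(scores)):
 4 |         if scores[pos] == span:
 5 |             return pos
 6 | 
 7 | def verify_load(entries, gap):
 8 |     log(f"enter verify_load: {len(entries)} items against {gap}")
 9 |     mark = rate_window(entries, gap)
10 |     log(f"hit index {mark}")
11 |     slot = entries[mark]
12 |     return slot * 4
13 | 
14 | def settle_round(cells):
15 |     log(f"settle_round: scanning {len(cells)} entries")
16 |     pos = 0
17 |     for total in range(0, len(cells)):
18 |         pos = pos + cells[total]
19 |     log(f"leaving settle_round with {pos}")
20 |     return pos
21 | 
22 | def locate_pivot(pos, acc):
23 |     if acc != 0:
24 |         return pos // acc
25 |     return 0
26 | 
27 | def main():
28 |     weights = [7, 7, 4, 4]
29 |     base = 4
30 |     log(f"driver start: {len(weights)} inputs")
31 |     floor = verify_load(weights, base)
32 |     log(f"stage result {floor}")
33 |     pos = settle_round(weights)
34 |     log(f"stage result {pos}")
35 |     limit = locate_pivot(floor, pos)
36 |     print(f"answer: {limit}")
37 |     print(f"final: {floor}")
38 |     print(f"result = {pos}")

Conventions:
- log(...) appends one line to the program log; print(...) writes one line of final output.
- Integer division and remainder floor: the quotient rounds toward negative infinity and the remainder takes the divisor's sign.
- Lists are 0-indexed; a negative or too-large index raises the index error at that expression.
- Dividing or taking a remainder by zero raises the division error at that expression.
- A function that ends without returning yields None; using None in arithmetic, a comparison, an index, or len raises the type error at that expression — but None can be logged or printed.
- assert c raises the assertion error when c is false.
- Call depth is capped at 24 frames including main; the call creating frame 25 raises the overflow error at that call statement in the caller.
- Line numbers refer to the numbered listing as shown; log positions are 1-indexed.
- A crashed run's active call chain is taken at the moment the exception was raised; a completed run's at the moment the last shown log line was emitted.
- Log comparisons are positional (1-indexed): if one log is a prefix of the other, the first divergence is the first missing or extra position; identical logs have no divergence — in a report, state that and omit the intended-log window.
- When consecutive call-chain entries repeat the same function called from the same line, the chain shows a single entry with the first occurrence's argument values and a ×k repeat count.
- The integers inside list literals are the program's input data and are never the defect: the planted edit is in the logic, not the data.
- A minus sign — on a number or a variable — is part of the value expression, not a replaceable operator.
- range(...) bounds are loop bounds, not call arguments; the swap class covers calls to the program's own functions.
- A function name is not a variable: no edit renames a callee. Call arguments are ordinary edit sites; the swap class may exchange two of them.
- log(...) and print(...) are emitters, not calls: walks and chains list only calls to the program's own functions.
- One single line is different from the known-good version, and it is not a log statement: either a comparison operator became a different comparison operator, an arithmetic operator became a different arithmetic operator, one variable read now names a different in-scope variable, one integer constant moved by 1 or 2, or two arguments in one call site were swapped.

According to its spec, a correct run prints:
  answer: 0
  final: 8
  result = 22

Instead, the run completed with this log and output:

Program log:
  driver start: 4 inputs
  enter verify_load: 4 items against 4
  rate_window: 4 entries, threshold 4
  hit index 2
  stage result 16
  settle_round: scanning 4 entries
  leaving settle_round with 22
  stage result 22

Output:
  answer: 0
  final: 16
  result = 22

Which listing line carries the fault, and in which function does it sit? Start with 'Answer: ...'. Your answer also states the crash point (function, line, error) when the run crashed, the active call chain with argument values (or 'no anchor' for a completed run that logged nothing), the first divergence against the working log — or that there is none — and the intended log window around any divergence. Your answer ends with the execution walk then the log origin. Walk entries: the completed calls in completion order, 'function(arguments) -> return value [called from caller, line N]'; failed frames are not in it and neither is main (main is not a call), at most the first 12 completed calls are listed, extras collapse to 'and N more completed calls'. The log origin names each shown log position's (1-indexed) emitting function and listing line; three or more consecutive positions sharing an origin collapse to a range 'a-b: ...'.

Answer: the defect is in verify_load at line 12.
Key observation: The earliest visible damage is log position 5 — 'stage result 16' rather than the intended 'stage result 8'.
Call chain: main.
First divergence: at position 5 the run shows 'stage result 16' where the working version logs 'stage result 8'.
Intended log window:
  3: rate_window: 4 entries, threshold 4
  4: hit index 2
  5: stage result 8
  6: settle_round: scanning 4 entries
Execution walk:
  rate_window([7, 7, 4, 4], 4) -> 2  [called from verify_load, line 9]
  verify_load([7, 7, 4, 4], 4) -> 16  [called from main, line 31]
  settle_round([7, 7, 4, 4]) -> 22  [called from main, line 33]
  locate_pivot(16, 22) -> 0  [called from main, line 35]
Origin of each log line:
  1: emitted by main (line 30)
  2: emitted by verify_load (line 8)
  3: emitted by rate_window (line 2)
  4: emitted by verify_load (line 10)
  5: emitted by main (line 32)
  6: emitted by settle_round (line 15)
  7: emitted by settle_round (line 19)
  8: emitted by main (line 34)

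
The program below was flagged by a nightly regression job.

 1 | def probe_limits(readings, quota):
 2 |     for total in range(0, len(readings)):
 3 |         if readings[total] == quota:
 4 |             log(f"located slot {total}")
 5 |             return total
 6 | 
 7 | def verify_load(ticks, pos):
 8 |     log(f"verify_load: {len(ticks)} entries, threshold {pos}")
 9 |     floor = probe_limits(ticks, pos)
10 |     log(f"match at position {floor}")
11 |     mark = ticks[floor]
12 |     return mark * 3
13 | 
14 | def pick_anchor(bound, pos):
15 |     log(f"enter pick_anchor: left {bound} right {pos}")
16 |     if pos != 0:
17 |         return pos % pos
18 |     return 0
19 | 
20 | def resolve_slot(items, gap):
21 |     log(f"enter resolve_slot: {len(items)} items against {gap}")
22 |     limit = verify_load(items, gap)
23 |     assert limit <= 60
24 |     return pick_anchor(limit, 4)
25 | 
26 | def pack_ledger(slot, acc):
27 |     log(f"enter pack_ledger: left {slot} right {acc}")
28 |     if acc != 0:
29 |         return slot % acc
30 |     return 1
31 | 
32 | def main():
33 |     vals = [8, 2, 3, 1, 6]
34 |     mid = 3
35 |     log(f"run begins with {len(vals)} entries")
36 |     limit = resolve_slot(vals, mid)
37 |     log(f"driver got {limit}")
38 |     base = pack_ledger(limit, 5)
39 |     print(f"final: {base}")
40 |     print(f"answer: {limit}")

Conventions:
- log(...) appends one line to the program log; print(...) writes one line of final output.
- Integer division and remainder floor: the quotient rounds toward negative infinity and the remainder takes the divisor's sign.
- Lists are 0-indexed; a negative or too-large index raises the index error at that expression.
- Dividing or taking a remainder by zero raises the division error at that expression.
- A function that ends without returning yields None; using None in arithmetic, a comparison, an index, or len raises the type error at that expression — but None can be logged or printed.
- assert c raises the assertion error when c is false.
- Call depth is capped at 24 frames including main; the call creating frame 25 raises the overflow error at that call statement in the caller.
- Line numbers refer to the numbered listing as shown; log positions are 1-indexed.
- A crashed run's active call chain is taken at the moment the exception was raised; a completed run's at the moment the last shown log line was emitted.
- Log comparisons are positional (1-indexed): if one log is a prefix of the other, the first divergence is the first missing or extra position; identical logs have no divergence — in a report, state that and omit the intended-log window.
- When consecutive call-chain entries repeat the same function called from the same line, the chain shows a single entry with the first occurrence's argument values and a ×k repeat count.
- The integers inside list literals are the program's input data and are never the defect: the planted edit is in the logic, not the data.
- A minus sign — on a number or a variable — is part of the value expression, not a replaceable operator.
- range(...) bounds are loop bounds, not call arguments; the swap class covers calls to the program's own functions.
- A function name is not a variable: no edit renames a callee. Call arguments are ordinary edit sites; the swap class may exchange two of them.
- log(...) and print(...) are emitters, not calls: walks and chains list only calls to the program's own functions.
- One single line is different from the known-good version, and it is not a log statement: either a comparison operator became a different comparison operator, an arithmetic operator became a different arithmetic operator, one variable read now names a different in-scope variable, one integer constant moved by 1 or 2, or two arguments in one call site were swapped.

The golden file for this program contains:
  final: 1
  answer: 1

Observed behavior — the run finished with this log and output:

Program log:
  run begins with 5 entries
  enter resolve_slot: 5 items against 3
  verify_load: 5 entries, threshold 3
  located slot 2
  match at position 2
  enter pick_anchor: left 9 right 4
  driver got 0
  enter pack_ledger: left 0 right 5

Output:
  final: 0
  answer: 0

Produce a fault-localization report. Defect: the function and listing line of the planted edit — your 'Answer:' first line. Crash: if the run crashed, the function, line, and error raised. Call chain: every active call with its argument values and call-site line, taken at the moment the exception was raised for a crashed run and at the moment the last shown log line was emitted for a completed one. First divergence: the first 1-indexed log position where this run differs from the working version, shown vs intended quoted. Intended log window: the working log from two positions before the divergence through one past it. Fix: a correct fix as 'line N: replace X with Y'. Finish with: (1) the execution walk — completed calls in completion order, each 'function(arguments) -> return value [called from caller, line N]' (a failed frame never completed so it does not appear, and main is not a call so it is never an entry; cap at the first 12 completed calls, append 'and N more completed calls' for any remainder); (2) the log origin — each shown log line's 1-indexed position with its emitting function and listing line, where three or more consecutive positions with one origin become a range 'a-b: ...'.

Answer: the defect is in pick_anchor at line 17.
Key fact: Position 7 is the first bad log line: 'driver got 0' should read 'driver got 1'.
Call chain: main -> pack_ledger(0, 5) (called at line 38).
First divergence: position 7 — shown 'driver got 0', intended 'driver got 1'.
Intended log window:
  5: match at position 2
  6: enter pick_anchor: left 9 right 4
  7: driver got 1
  8: enter pack_ledger: left 1 right 5
Execution walk:
  probe_limits([8, 2, 3, 1, 6], 3) -> 2  [called from verify_load, line 9]
  verify_load([8, 2, 3, 1, 6], 3) -> 9  [called from resolve_slot, line 22]
  pick_anchor(9, 4) -> 0  [called from resolve_slot, line 24]
  resolve_slot([8, 2, 3, 1, 6], 3) -> 0  [called from main, line 36]
  pack_ledger(0, 5) -> 0  [called from main, line 38]
Log line origins:
  1: from main, line 35
  2: from resolve_slot, line 21
  3: from verify_load, line 8
  4: from probe_limits, line 4
  5: from verify_load, line 10
  6: from pick_anchor, line 15
  7: from main, line 37
  8: from pack_ledger, line 27
A correct fix: line 17: replace `pos % pos` with `bound % pos`.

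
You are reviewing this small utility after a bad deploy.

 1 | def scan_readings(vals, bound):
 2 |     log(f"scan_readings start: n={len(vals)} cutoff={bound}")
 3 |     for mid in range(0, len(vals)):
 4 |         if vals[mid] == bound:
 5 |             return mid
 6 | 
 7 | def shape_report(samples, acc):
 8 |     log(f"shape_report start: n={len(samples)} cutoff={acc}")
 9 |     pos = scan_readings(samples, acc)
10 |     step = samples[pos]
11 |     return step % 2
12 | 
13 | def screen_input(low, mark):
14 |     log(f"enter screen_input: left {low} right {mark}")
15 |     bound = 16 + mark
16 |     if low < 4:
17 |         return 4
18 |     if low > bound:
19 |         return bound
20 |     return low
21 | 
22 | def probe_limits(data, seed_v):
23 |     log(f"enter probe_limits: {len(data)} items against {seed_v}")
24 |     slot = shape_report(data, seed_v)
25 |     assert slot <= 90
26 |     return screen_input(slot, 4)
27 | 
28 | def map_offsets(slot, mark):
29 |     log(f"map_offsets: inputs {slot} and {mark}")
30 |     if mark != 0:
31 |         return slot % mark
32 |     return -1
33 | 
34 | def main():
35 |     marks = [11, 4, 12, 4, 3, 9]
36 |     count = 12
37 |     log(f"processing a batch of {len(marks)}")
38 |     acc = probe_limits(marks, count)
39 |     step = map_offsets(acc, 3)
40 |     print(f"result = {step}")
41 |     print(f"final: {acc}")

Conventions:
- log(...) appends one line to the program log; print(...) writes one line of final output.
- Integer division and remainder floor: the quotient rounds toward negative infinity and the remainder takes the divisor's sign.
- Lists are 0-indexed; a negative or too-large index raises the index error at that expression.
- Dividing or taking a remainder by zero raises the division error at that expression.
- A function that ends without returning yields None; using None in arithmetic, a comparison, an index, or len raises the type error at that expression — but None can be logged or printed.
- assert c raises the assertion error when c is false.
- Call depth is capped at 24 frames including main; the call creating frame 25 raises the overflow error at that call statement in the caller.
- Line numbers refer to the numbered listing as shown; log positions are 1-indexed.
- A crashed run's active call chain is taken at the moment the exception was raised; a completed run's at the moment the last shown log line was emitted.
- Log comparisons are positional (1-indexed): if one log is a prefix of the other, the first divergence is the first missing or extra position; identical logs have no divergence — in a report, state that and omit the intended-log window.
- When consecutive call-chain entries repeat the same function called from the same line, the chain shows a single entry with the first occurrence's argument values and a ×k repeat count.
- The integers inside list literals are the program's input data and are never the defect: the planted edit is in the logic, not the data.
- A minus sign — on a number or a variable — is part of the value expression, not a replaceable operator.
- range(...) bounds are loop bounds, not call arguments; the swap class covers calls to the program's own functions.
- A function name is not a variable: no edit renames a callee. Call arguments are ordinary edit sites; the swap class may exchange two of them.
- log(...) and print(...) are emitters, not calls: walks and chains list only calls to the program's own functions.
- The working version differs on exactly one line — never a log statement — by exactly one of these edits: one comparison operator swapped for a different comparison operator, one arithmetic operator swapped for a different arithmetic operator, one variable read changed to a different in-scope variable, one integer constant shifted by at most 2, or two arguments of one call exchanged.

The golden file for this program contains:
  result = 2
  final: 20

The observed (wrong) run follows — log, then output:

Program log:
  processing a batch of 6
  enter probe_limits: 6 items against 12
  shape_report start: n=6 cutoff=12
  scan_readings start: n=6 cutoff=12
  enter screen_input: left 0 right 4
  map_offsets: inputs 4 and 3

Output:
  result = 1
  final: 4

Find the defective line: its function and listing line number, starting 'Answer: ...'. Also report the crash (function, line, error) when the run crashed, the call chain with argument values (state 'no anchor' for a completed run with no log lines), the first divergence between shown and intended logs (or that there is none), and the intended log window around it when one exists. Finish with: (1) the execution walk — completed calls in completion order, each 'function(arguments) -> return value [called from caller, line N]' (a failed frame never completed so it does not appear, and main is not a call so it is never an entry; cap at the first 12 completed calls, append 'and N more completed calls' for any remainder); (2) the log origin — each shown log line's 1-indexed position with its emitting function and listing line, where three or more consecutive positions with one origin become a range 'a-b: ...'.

Answer: the defect is in shape_report at line 11.
Key observation: Log line 5 is where behavior first shows: 'enter screen_input: left 0 right 4' appears instead of 'enter screen_input: left 24 right 4'.
Call chain: main -> map_offsets(4, 3) (called at line 39).
First divergence: at position 5 the run shows 'enter screen_input: left 0 right 4' where the working version logs 'enter screen_input: left 24 right 4'.
Intended log window:
  3: shape_report start: n=6 cutoff=12
  4: scan_readings start: n=6 cutoff=12
  5: enter screen_input: left 24 right 4
  6: map_offsets: inputs 20 and 3
Execution walk:
  scan_readings([11, 4, 12, 4, 3, 9], 12) -> 2  [called from shape_report, line 9]
  shape_report([11, 4, 12, 4, 3, 9], 12) -> 0  [called from probe_limits, line 24]
  screen_input(0, 4) -> 4  [called from probe_limits, line 26]
  probe_limits([11, 4, 12, 4, 3, 9], 12) -> 4  [called from main, line 38]
  map_offsets(4, 3) -> 1  [called from main, line 39]
Log origin:
  1: emitted by main (line 37)
  2: emitted by probe_limits (line 23)
  3: emitted by shape_report (line 8)
  4: emitted by scan_readings (line 2)
  5: emitted by screen_input (line 14)
  6: emitted by map_offsets (line 29)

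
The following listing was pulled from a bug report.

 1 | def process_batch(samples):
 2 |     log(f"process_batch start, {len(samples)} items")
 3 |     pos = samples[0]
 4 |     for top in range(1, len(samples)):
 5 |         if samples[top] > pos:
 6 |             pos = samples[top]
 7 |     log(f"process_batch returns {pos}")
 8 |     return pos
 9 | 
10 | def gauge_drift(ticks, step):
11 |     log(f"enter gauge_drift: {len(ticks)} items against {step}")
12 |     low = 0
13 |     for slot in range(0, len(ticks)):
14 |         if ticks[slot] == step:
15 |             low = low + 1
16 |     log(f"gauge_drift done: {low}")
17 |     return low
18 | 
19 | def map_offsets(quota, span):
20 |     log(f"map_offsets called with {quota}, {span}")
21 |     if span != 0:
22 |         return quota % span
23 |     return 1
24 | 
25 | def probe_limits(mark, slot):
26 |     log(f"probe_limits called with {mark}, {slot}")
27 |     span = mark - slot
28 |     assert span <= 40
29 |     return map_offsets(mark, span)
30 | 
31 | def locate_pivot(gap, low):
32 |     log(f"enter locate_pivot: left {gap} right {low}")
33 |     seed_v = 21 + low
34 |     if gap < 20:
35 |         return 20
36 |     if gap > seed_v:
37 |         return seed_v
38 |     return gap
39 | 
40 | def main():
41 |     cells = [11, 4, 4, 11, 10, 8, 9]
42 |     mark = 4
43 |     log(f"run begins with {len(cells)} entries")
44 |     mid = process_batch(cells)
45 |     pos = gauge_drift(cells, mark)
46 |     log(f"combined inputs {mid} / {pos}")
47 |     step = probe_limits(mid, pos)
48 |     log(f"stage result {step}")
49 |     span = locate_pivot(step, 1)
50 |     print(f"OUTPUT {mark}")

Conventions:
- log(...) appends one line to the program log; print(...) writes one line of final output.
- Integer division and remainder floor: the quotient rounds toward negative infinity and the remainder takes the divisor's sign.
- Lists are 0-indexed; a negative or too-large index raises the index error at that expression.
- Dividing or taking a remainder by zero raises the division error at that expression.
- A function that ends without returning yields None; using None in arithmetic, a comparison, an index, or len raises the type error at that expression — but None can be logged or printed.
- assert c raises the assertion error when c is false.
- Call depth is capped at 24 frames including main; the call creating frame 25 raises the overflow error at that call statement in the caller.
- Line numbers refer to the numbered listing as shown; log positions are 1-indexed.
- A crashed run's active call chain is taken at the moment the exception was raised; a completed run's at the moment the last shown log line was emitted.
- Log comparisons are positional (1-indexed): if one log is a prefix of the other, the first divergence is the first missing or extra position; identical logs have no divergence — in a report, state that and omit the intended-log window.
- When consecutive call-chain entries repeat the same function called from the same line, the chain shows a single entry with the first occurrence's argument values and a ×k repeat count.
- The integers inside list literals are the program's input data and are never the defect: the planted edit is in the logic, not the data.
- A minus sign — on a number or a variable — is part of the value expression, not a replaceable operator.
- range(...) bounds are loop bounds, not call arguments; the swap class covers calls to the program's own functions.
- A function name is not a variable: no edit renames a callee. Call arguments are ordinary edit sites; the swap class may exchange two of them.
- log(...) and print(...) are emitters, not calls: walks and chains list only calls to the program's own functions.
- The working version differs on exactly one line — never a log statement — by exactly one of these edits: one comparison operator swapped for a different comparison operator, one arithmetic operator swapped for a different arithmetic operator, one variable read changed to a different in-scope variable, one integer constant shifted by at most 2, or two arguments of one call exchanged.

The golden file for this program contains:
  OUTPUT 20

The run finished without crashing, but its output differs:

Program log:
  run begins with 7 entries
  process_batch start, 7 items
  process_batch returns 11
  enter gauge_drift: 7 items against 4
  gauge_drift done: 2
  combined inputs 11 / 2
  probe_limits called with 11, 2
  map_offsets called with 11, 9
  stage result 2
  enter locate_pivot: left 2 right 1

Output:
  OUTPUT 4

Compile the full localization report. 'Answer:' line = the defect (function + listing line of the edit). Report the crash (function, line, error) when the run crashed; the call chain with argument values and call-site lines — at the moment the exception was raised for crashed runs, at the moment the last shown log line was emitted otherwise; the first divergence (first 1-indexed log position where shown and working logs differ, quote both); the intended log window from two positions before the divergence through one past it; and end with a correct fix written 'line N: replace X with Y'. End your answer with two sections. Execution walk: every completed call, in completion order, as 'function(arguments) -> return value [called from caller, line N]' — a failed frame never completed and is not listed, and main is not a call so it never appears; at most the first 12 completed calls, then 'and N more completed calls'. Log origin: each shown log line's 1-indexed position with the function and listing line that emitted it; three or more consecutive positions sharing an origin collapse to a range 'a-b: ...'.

Answer: the defect is in main at line 50.
Key fact: Log streams are identical — the defect surfaces only in the printed output.
Call chain: main -> locate_pivot(2, 1) (called at line 49).
First divergence: none; the two logs match at every position.
Execution walk:
  process_batch([11, 4, 4, 11, 10, 8, 9]) -> 11  [called from main, line 44]
  gauge_drift([11, 4, 4, 11, 10, 8, 9], 4) -> 2  [called from main, line 45]
  map_offsets(11, 9) -> 2  [called from probe_limits, line 29]
  probe_limits(11, 2) -> 2  [called from main, line 47]
  locate_pivot(2, 1) -> 20  [called from main, line 49]
Log origins:
  1: from main, line 43
  2: from process_batch, line 2
  3: from process_batch, line 7
  4: from gauge_drift, line 11
  5: from gauge_drift, line 16
  6: from main, line 46
  7: from probe_limits, line 26
  8: from map_offsets, line 20
  9: from main, line 48
  10: from locate_pivot, line 32
A correct fix: line 50: replace `mark` with `span`.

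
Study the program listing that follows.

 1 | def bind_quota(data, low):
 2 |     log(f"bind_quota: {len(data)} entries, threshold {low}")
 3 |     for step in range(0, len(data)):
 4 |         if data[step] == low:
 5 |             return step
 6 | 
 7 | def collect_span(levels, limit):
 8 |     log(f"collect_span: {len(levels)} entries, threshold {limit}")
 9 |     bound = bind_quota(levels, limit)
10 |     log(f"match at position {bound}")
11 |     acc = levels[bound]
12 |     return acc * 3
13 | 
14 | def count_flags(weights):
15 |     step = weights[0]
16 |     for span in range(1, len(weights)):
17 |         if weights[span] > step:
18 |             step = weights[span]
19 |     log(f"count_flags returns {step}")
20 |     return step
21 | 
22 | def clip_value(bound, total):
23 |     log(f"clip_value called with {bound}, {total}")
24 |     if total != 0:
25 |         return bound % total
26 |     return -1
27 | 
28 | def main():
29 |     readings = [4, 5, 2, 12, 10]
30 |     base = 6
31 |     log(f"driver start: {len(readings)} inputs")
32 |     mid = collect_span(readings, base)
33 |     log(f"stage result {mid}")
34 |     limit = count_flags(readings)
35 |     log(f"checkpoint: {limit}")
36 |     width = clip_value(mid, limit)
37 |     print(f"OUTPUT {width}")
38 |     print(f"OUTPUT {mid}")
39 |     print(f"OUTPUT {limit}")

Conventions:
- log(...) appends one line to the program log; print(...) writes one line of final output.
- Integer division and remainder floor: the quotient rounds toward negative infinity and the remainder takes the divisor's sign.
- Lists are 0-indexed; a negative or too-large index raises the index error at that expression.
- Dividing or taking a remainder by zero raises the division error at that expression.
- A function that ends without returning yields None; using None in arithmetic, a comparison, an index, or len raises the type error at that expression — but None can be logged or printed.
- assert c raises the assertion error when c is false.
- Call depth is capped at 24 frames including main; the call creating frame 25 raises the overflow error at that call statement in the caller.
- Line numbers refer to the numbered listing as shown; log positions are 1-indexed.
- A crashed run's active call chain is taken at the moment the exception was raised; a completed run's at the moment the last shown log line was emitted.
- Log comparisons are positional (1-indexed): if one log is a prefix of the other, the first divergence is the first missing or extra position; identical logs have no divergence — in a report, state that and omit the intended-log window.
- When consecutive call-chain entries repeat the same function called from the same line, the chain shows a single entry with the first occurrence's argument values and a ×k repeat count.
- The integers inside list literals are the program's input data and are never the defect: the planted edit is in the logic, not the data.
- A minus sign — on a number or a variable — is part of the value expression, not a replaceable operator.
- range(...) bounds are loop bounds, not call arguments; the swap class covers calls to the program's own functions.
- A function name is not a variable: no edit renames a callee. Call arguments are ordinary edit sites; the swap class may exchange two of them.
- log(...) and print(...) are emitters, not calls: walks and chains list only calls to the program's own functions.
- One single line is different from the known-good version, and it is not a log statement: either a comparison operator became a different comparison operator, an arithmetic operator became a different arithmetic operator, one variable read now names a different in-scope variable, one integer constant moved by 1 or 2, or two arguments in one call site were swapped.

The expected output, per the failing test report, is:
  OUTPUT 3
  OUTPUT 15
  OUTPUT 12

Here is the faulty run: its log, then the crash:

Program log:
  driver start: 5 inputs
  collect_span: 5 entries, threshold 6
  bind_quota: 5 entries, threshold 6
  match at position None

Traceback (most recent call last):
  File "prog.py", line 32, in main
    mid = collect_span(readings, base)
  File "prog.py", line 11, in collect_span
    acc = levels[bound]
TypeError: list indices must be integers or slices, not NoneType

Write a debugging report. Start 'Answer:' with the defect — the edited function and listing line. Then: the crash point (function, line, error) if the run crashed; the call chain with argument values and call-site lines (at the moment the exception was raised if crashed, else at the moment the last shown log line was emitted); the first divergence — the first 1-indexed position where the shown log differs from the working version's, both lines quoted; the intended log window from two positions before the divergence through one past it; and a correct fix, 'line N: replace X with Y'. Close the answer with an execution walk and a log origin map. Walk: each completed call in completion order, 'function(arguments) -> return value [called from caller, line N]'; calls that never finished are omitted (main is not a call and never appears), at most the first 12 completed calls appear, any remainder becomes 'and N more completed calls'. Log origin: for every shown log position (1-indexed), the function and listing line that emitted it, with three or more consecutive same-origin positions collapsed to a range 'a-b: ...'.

Answer: the defect is in main at line 30.
Key observation: At log position 2 the runs split — shown 'collect_span: 5 entries, threshold 6', but the working version logs 'collect_span: 5 entries, threshold 5'.
Crash: collect_span, line 11, TypeError.
Call chain: main -> collect_span([4, 5, 2, 12, 10], 6) (called at line 32).
First divergence: position 2; shown 'collect_span: 5 entries, threshold 6' vs intended 'collect_span: 5 entries, threshold 5'.
Intended log window:
  1: driver start: 5 inputs
  2: collect_span: 5 entries, threshold 5
  3: bind_quota: 5 entries, threshold 5
Execution walk:
  bind_quota([4, 5, 2, 12, 10], 6) -> None  [called from collect_span, line 9]
Log line origins:
  1: from main, line 31
  2: from collect_span, line 8
  3: from bind_quota, line 2
  4: from collect_span, line 10
A correct fix: line 30: replace `6` with `5`.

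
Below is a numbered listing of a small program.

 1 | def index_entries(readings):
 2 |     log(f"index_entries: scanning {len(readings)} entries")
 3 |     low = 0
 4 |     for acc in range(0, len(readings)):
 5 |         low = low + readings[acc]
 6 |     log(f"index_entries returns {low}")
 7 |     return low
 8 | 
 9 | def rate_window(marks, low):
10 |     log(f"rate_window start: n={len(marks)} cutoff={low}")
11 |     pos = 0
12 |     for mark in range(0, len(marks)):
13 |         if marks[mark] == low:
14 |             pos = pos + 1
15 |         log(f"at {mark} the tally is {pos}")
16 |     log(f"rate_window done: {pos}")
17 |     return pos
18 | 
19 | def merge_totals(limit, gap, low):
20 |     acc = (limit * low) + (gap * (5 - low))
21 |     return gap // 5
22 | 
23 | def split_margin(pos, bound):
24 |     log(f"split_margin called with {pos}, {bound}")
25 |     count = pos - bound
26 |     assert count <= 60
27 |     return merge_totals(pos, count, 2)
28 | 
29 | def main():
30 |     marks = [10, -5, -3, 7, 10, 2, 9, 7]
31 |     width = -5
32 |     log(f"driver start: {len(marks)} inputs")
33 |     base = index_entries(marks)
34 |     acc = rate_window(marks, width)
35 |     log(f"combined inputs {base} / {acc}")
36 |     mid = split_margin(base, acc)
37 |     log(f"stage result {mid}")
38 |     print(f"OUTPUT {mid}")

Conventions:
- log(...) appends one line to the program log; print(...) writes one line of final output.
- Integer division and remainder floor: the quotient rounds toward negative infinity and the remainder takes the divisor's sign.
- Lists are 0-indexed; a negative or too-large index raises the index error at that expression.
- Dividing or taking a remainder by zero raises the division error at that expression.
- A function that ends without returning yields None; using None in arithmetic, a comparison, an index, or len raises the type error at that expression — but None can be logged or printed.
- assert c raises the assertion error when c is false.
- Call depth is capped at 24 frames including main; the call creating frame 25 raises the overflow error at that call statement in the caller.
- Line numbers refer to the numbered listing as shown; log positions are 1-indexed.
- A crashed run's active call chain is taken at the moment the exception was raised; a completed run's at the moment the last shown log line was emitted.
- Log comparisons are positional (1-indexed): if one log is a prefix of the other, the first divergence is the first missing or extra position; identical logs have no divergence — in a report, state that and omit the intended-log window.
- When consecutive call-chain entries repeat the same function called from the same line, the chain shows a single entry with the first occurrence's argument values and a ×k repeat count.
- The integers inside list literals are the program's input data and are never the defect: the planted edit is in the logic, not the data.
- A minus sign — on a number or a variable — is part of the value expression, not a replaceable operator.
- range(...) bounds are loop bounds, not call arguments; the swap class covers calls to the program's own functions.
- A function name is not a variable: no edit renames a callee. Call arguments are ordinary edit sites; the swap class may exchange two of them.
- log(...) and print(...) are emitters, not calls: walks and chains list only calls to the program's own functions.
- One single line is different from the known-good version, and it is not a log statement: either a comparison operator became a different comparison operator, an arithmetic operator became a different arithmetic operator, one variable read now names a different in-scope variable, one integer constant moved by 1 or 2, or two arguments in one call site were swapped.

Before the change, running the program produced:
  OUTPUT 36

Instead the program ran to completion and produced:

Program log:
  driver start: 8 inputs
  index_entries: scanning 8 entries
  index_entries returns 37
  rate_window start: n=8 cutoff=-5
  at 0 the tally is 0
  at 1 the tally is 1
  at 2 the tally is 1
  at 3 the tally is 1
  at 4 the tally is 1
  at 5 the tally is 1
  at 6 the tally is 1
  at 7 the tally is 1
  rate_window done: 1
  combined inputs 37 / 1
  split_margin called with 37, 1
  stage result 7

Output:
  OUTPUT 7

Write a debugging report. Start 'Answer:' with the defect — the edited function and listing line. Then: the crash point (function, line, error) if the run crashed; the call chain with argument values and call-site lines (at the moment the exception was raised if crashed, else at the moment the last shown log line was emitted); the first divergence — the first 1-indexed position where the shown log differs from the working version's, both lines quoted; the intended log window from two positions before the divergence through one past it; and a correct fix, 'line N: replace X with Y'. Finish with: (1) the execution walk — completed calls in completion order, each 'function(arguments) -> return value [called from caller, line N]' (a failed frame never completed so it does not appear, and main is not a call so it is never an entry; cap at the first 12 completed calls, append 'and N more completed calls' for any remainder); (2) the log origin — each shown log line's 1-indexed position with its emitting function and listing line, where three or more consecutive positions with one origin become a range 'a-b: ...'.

Answer: the defect is in merge_totals at line 21.
Core observation: The log first diverges at position 16: the faulty run prints 'stage result 7' where the working version prints 'stage result 36'.
Call chain: main.
First divergence: position 16 — the shown line 'stage result 7' should read 'stage result 36'.
Intended log window:
  14: combined inputs 37 / 1
  15: split_margin called with 37, 1
  16: stage result 36
Execution walk:
  index_entries([10, -5, -3, 7, 10, 2, 9, 7]) -> 37  [called from main, line 33]
  rate_window([10, -5, -3, 7, 10, 2, 9, 7], -5) -> 1  [called from main, line 34]
  merge_totals(37, 36, 2) -> 7  [called from split_margin, line 27]
  split_margin(37, 1) -> 7  [called from main, line 36]
Origin of each log line:
  1: logged in main at line 32
  2: logged in index_entries at line 2
  3: logged in index_entries at line 6
  4: logged in rate_window at line 10
  5-12: logged in rate_window at line 15
  13: logged in rate_window at line 16
  14: logged in main at line 35
  15: logged in split_margin at line 24
  16: logged in main at line 37
A correct fix: line 21: replace `gap` with `acc`.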